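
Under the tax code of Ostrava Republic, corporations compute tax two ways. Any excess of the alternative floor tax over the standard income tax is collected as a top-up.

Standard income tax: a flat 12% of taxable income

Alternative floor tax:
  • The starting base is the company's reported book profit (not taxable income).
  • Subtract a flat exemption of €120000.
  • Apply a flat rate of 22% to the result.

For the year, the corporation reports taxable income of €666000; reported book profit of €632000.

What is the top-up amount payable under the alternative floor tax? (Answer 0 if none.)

Alternative floor tax:
  Base (reported book profit): €632000
  Less exemption €120000 → base €512000
  €512000 × 22% = €112640

Standard income tax:
  €666000 × 12% = €79920

Excess of alternative floor tax over standard income tax: €112640 − €79920 = €32720.

€32720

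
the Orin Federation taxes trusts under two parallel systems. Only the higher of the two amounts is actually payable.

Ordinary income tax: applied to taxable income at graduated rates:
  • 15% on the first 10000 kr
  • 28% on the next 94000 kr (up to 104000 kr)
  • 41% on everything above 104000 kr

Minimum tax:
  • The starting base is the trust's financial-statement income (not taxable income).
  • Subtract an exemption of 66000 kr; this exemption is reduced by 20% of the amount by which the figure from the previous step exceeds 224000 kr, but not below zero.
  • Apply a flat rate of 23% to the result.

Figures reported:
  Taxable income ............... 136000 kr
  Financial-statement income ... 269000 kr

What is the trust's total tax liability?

Minimum tax:
  Base (financial-statement income): 269000 kr
  Exemption: 66000 kr − 20% × (269000 kr − 224000 kr) = 66000 kr − 9000 kr = 57000 kr
  Base: 269000 kr − 57000 kr = 212000 kr
  212000 kr × 23% = 48760 kr

Ordinary income tax:
  10000 kr × 15% = 1500 kr
  94000 kr × 28% = 26320 kr
  32000 kr × 41% = 13120 kr
  → 40940 kr

48760 kr > 40940 kr, so the minimum tax is the binding amount.

48760 kr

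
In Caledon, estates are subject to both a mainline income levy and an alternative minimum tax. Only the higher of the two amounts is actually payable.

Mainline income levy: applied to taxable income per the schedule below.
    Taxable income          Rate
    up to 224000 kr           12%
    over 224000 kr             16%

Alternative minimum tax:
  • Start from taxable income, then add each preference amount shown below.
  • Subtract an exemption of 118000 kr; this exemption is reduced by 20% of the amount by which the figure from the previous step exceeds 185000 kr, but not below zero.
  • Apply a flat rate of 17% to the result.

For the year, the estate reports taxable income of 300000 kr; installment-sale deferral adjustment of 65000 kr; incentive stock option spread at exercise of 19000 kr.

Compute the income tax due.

51986 kr

Alternative minimum tax:
  Adjusted income: 300000 kr + 65000 kr + 19000 kr = 384000 kr
  Exemption: 118000 kr − 20% × (384000 kr − 185000 kr) = 118000 kr − 39800 kr = 78200 kr
  Base: 384000 kr − 78200 kr = 305800 kr
  305800 kr × 17% = 51986 kr

Mainline income levy:
  224000 kr × 12% = 26880 kr
  76000 kr × 16% = 12160 kr
  → 39040 kr

51986 kr > 39040 kr, so the alternative minimum tax is the binding amount.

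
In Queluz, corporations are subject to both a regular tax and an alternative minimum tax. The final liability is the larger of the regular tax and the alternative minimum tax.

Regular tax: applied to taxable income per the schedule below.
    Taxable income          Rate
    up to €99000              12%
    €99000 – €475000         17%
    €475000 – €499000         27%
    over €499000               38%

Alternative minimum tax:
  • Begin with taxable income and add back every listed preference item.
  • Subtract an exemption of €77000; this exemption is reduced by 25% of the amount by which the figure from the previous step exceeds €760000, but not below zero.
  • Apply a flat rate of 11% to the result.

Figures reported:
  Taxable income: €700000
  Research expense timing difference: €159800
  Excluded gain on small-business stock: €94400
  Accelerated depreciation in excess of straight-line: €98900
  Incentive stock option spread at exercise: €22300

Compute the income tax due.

€158660

Alternative minimum tax:
  Adjusted income: €700000 + €159800 + €94400 + €98900 + €22300 = €1075400
  Exemption: 25% × (€1075400 − €760000) = €78850 ≥ €77000, so the exemption is fully phased out
  Base: €1075400 − €0 = €1075400
  €1075400 × 11% = €118294

Regular tax:
  €99000 × 12% = €11880
  €376000 × 17% = €63920
  €24000 × 27% = €6480
  €201000 × 38% = €76380
  → €158660

€158660 > €118294, so the regular tax governs.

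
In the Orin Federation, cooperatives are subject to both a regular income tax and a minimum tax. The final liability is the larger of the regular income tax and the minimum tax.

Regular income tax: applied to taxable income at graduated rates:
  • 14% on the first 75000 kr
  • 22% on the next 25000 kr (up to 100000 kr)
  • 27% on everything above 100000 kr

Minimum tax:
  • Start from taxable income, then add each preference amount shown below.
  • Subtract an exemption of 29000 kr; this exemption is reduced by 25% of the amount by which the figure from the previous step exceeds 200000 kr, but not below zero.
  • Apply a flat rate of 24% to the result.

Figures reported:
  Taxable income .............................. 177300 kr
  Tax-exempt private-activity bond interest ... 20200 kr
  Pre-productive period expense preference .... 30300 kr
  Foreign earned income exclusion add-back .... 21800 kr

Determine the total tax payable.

55920 kr

Regular income tax:
  75000 kr × 14% = 10500 kr
  25000 kr × 22% = 5500 kr
  77300 kr × 27% = 20871 kr
  → 36871 kr

Minimum tax:
  Adjusted income: 177300 kr + 20200 kr + 30300 kr + 21800 kr = 249600 kr
  Exemption: 29000 kr − 25% × (249600 kr − 200000 kr) = 29000 kr − 12400 kr = 16600 kr
  Base: 249600 kr − 16600 kr = 233000 kr
  233000 kr × 24% = 55920 kr

55920 kr > 36871 kr, so the minimum tax is the binding amount.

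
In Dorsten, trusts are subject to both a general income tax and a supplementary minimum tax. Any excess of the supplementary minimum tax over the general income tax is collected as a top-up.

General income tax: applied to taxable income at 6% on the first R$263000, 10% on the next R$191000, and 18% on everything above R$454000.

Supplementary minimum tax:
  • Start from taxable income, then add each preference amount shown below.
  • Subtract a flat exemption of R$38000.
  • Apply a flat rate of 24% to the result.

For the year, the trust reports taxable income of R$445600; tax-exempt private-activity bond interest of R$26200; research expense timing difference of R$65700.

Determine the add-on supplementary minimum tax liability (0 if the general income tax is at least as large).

R$85840

Supplementary minimum tax:
  Adjusted income: R$445600 + R$26200 + R$65700 = R$537500
  Less exemption R$38000 → base R$499500
  R$499500 × 24% = R$119880

General income tax:
  R$263000 × 6% = R$15780
  R$182600 × 10% = R$18260
  → R$34040

Excess of supplementary minimum tax over general income tax: R$119880 − R$34040 = R$85840.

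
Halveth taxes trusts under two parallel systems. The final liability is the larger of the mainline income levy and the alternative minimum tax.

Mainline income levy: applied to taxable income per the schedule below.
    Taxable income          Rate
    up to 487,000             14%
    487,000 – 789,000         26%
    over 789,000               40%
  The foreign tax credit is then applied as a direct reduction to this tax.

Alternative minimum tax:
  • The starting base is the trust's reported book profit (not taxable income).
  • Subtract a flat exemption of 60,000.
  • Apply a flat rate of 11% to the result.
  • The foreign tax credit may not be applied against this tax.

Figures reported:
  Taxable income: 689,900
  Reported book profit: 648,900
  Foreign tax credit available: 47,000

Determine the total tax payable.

73,934

Mainline income levy:
  487,000 × 14% = 68,180
  202,900 × 26% = 52,754
  → 120,934
  Less foreign tax credit 47,000 → 73,934

Alternative minimum tax:
  Base (reported book profit): 648,900
  Less exemption 60,000 → base 588,900
  588,900 × 11% = 64,779

73,934 > 64,779, so the mainline income levy governs.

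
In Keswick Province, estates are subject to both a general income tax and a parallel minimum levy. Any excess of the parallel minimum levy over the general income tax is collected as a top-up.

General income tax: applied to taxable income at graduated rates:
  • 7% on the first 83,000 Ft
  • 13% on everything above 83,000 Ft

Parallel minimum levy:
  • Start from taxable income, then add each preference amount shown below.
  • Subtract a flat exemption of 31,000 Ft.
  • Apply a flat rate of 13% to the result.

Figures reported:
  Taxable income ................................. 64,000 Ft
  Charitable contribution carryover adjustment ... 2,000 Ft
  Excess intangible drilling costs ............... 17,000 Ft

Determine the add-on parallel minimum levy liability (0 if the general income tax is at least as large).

2,280 Ft

Parallel minimum levy:
  Adjusted income: 64,000 Ft + 2,000 Ft + 17,000 Ft = 83,000 Ft
  Less exemption 31,000 Ft → base 52,000 Ft
  52,000 Ft × 13% = 6,760 Ft

General income tax:
  64,000 Ft × 7% = 4,480 Ft

Excess of parallel minimum levy over general income tax: 6,760 Ft − 4,480 Ft = 2,280 Ft.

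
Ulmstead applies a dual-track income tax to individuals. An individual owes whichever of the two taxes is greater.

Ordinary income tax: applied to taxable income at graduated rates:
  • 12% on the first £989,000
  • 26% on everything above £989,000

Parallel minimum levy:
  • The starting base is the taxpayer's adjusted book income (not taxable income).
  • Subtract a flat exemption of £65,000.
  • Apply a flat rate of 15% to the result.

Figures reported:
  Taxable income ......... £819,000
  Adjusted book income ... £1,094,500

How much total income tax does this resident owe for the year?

£154,425

Parallel minimum levy:
  Base (adjusted book income): £1,094,500
  Less exemption £65,000 → base £1,029,500
  £1,029,500 × 15% = £154,425

Ordinary income tax:
  £819,000 × 12% = £98,280

£154,425 > £98,280, so the parallel minimum levy is the binding amount.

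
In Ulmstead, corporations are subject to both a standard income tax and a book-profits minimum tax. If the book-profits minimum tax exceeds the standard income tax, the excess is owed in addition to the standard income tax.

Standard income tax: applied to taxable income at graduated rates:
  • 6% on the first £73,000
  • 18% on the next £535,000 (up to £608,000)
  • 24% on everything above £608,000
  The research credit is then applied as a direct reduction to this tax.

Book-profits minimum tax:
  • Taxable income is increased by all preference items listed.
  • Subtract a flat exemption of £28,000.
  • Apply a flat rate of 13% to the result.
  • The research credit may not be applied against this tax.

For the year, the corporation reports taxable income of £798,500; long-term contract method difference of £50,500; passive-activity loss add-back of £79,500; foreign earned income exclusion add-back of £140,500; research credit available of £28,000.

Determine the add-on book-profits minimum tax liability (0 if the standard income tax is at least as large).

Standard income tax:
  £73,000 × 6% = £4,380
  £535,000 × 18% = £96,300
  £190,500 × 24% = £45,720
  → £146,400
  Less research credit £28,000 → £118,400

Book-profits minimum tax:
  Adjusted income: £798,500 + £50,500 + £79,500 + £140,500 = £1,069,000
  Less exemption £28,000 → base £1,041,000
  £1,041,000 × 13% = £135,330

Excess of book-profits minimum tax over standard income tax: £135,330 − £118,400 = £16,930.

£16,930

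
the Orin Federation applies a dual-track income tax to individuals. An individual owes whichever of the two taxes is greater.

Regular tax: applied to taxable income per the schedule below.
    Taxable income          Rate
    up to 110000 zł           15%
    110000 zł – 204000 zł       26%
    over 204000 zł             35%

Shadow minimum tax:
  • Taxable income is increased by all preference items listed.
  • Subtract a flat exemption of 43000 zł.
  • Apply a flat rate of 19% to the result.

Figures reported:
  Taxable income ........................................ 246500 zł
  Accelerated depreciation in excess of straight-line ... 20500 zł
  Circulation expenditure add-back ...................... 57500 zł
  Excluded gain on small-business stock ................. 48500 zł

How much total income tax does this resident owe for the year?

62700 zł

Shadow minimum tax:
  Adjusted income: 246500 zł + 20500 zł + 57500 zł + 48500 zł = 373000 zł
  Less exemption 43000 zł → base 330000 zł
  330000 zł × 19% = 62700 zł

Regular tax:
  110000 zł × 15% = 16500 zł
  94000 zł × 26% = 24440 zł
  42500 zł × 35% = 14875 zł
  → 55815 zł

62700 zł > 55815 zł, so the shadow minimum tax is the binding amount.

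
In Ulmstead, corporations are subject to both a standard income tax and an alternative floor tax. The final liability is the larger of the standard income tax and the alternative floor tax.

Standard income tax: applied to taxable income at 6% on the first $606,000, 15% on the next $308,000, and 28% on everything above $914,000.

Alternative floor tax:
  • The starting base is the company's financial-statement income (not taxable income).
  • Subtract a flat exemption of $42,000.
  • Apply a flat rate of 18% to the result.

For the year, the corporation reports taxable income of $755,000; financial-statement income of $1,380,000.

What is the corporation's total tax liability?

Standard income tax:
  $606,000 × 6% = $36,360
  $149,000 × 15% = $22,350
  → $58,710

Alternative floor tax:
  Base (financial-statement income): $1,380,000
  Less exemption $42,000 → base $1,338,000
  $1,338,000 × 18% = $240,840

$240,840 > $58,710, so the alternative floor tax is the binding amount.

$240,840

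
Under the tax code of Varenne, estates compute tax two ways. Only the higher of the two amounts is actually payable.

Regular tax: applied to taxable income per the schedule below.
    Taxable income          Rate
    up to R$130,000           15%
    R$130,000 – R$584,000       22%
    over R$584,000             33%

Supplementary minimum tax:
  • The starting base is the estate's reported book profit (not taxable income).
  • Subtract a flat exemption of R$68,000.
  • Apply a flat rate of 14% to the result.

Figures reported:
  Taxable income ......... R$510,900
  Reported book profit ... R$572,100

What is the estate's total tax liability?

Regular tax:
  R$130,000 × 15% = R$19,500
  R$380,900 × 22% = R$83,798
  → R$103,298

Supplementary minimum tax:
  Base (reported book profit): R$572,100
  Less exemption R$68,000 → base R$504,100
  R$504,100 × 14% = R$70,574

R$103,298 > R$70,574, so the regular tax governs.

R$103,298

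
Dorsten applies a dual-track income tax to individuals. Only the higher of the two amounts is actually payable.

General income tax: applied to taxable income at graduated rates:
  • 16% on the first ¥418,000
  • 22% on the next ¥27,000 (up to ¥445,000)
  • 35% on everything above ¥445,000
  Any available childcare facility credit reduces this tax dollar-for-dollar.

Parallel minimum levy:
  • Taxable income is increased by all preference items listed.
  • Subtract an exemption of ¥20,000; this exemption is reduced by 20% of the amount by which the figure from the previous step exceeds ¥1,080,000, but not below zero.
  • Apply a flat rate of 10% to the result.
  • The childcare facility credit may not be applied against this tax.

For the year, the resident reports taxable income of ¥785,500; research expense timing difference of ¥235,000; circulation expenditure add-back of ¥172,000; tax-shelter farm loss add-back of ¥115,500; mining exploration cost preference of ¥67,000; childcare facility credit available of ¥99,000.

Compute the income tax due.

Parallel minimum levy:
  Adjusted income: ¥785,500 + ¥235,000 + ¥172,000 + ¥115,500 + ¥67,000 = ¥1,375,000
  Exemption: 20% × (¥1,375,000 − ¥1,080,000) = ¥59,000 ≥ ¥20,000, so the exemption is fully phased out
  Base: ¥1,375,000 − ¥0 = ¥1,375,000
  ¥1,375,000 × 10% = ¥137,500

General income tax:
  ¥418,000 × 16% = ¥66,880
  ¥27,000 × 22% = ¥5,940
  ¥340,500 × 35% = ¥119,175
  → ¥191,995
  Less childcare facility credit ¥99,000 → ¥92,995

¥137,500 > ¥92,995, so the parallel minimum levy is the binding amount.

¥137,500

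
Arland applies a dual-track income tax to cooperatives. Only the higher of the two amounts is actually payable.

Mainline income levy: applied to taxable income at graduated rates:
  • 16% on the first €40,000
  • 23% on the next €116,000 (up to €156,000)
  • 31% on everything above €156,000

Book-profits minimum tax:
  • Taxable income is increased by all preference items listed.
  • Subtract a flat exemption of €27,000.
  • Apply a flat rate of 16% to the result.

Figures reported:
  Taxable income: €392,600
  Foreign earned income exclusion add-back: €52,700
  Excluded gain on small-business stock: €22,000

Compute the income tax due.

Book-profits minimum tax:
  Adjusted income: €392,600 + €52,700 + €22,000 = €467,300
  Less exemption €27,000 → base €440,300
  €440,300 × 16% = €70,448

Mainline income levy:
  €40,000 × 16% = €6,400
  €116,000 × 23% = €26,680
  €236,600 × 31% = €73,346
  → €106,426

€106,426 > €70,448, so the mainline income levy governs.

€106,426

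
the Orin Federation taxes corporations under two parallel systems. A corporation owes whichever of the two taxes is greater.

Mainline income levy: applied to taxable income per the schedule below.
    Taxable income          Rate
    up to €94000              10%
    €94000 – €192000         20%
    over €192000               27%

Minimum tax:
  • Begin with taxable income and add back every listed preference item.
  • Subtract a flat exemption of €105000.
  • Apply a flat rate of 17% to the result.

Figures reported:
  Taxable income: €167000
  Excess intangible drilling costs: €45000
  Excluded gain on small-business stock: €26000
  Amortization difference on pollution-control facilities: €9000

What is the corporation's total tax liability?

Minimum tax:
  Adjusted income: €167000 + €45000 + €26000 + €9000 = €247000
  Less exemption €105000 → base €142000
  €142000 × 17% = €24140

Mainline income levy:
  €94000 × 10% = €9400
  €73000 × 20% = €14600
  → €24000

€24140 > €24000, so the minimum tax is the binding amount.

€24140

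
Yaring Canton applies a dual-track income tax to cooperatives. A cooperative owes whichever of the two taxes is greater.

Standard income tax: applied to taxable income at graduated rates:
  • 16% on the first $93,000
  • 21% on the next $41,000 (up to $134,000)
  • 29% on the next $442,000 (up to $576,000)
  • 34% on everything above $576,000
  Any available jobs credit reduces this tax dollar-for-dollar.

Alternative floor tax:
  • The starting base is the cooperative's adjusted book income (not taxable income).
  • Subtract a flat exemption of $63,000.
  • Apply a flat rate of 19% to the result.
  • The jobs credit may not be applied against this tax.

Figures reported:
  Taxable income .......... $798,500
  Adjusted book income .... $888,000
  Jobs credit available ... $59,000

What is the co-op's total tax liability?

$168,320

Standard income tax:
  $93,000 × 16% = $14,880
  $41,000 × 21% = $8,610
  $442,000 × 29% = $128,180
  $222,500 × 34% = $75,650
  → $227,320
  Less jobs credit $59,000 → $168,320

Alternative floor tax:
  Base (adjusted book income): $888,000
  Less exemption $63,000 → base $825,000
  $825,000 × 19% = $156,750

$168,320 > $156,750, so the standard income tax governs.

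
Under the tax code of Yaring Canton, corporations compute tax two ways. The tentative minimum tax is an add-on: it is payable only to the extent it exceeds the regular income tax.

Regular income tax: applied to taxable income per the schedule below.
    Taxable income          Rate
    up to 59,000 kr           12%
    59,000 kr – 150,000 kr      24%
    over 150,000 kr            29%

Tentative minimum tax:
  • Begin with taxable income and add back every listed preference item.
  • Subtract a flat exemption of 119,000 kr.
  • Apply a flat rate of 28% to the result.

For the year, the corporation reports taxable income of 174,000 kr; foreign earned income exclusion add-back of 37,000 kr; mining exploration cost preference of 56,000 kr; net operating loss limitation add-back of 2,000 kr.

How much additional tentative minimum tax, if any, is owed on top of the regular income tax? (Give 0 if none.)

Regular income tax:
  59,000 kr × 12% = 7,080 kr
  91,000 kr × 24% = 21,840 kr
  24,000 kr × 29% = 6,960 kr
  → 35,880 kr

Tentative minimum tax:
  Adjusted income: 174,000 kr + 37,000 kr + 56,000 kr + 2,000 kr = 269,000 kr
  Less exemption 119,000 kr → base 150,000 kr
  150,000 kr × 28% = 42,000 kr

Excess of tentative minimum tax over regular income tax: 42,000 kr − 35,880 kr = 6,120 kr.

6,120 kr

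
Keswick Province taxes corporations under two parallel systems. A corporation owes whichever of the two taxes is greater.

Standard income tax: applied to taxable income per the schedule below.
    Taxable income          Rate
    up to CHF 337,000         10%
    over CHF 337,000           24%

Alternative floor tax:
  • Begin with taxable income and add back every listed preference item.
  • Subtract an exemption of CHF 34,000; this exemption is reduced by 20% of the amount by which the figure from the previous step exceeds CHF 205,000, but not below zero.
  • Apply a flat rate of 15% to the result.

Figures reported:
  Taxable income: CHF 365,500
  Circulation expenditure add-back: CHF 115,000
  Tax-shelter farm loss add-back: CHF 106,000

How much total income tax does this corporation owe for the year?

CHF 87,975

Standard income tax:
  CHF 337,000 × 10% = CHF 33,700
  CHF 28,500 × 24% = CHF 6,840
  → CHF 40,540

Alternative floor tax:
  Adjusted income: CHF 365,500 + CHF 115,000 + CHF 106,000 = CHF 586,500
  Exemption: 20% × (CHF 586,500 − CHF 205,000) = CHF 76,300 ≥ CHF 34,000, so the exemption is fully phased out
  Base: CHF 586,500 − CHF 0 = CHF 586,500
  CHF 586,500 × 15% = CHF 87,975

CHF 87,975 > CHF 40,540, so the alternative floor tax is the binding amount.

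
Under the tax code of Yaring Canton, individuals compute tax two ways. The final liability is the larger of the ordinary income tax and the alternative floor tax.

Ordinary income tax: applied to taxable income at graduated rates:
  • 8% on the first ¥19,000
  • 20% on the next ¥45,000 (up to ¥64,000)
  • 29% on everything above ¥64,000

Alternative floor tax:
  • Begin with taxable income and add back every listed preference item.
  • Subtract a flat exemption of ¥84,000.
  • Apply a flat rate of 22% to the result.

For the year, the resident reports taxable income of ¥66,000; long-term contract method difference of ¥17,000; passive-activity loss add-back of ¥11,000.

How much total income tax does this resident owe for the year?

¥11,100

Alternative floor tax:
  Adjusted income: ¥66,000 + ¥17,000 + ¥11,000 = ¥94,000
  Less exemption ¥84,000 → base ¥10,000
  ¥10,000 × 22% = ¥2,200

Ordinary income tax:
  ¥19,000 × 8% = ¥1,520
  ¥45,000 × 20% = ¥9,000
  ¥2,000 × 29% = ¥580
  → ¥11,100

¥11,100 > ¥2,200, so the ordinary income tax governs.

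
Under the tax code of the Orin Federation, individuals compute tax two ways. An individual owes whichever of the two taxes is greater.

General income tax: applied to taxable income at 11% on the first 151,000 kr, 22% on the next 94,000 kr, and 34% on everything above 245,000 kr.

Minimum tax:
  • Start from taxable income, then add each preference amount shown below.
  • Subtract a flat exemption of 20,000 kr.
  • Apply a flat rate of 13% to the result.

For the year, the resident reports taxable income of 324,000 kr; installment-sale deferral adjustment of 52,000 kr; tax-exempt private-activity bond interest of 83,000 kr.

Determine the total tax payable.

64,150 kr

Minimum tax:
  Adjusted income: 324,000 kr + 52,000 kr + 83,000 kr = 459,000 kr
  Less exemption 20,000 kr → base 439,000 kr
  439,000 kr × 13% = 57,070 kr

General income tax:
  151,000 kr × 11% = 16,610 kr
  94,000 kr × 22% = 20,680 kr
  79,000 kr × 34% = 26,860 kr
  → 64,150 kr

64,150 kr > 57,070 kr, so the general income tax governs.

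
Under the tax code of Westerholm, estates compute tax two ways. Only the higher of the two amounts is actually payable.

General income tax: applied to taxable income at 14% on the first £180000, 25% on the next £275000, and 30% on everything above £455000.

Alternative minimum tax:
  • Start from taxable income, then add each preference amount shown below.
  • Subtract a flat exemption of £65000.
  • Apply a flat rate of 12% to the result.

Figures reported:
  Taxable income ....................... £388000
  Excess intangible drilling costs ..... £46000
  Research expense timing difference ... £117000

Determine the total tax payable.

£77200

General income tax:
  £180000 × 14% = £25200
  £208000 × 25% = £52000
  → £77200

Alternative minimum tax:
  Adjusted income: £388000 + £46000 + £117000 = £551000
  Less exemption £65000 → base £486000
  £486000 × 12% = £58320

£77200 > £58320, so the general income tax governs.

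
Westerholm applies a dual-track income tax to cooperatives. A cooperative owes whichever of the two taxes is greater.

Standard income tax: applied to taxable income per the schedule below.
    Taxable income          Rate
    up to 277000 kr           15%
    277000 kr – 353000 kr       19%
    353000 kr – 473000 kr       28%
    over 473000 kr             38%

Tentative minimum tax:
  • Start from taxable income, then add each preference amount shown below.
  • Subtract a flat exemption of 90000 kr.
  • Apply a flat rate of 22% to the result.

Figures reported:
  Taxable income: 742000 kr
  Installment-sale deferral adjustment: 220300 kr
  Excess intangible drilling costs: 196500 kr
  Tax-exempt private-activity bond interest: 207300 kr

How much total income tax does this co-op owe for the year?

280742 kr

Standard income tax:
  277000 kr × 15% = 41550 kr
  76000 kr × 19% = 14440 kr
  120000 kr × 28% = 33600 kr
  269000 kr × 38% = 102220 kr
  → 191810 kr

Tentative minimum tax:
  Adjusted income: 742000 kr + 220300 kr + 196500 kr + 207300 kr = 1366100 kr
  Less exemption 90000 kr → base 1276100 kr
  1276100 kr × 22% = 280742 kr

280742 kr > 191810 kr, so the tentative minimum tax is the binding amount.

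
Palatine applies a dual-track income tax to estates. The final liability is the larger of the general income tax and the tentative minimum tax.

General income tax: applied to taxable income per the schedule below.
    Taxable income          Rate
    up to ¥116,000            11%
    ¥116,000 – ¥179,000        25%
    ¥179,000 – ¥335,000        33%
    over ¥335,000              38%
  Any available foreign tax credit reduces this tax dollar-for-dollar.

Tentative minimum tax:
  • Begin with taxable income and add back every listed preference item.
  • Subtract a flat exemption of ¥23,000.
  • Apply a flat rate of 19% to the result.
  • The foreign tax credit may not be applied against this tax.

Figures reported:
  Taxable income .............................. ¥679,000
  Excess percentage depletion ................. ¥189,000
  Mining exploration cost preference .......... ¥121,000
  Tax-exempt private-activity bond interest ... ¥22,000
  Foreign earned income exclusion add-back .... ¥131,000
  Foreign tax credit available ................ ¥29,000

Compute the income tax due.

Tentative minimum tax:
  Adjusted income: ¥679,000 + ¥189,000 + ¥121,000 + ¥22,000 + ¥131,000 = ¥1,142,000
  Less exemption ¥23,000 → base ¥1,119,000
  ¥1,119,000 × 19% = ¥212,610

General income tax:
  ¥116,000 × 11% = ¥12,760
  ¥63,000 × 25% = ¥15,750
  ¥156,000 × 33% = ¥51,480
  ¥344,000 × 38% = ¥130,720
  → ¥210,710
  Less foreign tax credit ¥29,000 → ¥181,710

¥212,610 > ¥181,710, so the tentative minimum tax is the binding amount.

¥212,610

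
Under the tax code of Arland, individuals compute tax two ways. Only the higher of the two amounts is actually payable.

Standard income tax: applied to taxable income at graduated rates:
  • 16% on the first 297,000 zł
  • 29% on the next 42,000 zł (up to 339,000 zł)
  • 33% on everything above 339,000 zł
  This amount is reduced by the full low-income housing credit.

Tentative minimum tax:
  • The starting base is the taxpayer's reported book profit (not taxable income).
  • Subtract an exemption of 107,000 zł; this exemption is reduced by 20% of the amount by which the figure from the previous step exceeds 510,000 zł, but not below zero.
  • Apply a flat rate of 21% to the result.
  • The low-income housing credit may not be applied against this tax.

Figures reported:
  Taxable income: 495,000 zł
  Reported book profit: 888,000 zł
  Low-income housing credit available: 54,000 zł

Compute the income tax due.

Tentative minimum tax:
  Base (reported book profit): 888,000 zł
  Exemption: 107,000 zł − 20% × (888,000 zł − 510,000 zł) = 107,000 zł − 75,600 zł = 31,400 zł
  Base: 888,000 zł − 31,400 zł = 856,600 zł
  856,600 zł × 21% = 179,886 zł

Standard income tax:
  297,000 zł × 16% = 47,520 zł
  42,000 zł × 29% = 12,180 zł
  156,000 zł × 33% = 51,480 zł
  → 111,180 zł
  Less low-income housing credit 54,000 zł → 57,180 zł

179,886 zł > 57,180 zł, so the tentative minimum tax is the binding amount.

179,886 zł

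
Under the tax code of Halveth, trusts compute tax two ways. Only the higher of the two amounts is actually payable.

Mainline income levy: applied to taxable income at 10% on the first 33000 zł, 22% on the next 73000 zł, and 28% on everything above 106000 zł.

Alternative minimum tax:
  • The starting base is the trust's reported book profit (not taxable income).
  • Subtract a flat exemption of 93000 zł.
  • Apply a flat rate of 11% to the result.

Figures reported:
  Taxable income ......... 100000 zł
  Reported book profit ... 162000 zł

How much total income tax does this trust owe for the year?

18040 zł

Mainline income levy:
  33000 zł × 10% = 3300 zł
  67000 zł × 22% = 14740 zł
  → 18040 zł

Alternative minimum tax:
  Base (reported book profit): 162000 zł
  Less exemption 93000 zł → base 69000 zł
  69000 zł × 11% = 7590 zł

18040 zł > 7590 zł, so the mainline income levy governs.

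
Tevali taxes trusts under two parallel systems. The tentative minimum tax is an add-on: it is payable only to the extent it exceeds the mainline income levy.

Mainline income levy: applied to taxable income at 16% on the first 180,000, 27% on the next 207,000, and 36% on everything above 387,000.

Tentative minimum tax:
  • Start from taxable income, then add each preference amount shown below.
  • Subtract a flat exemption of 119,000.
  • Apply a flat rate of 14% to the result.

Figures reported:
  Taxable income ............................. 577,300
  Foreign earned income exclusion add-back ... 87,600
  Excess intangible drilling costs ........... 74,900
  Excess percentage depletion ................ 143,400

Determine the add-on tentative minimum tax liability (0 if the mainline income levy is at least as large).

Mainline income levy:
  180,000 × 16% = 28,800
  207,000 × 27% = 55,890
  190,300 × 36% = 68,508
  → 153,198

Tentative minimum tax:
  Adjusted income: 577,300 + 87,600 + 74,900 + 143,400 = 883,200
  Less exemption 119,000 → base 764,200
  764,200 × 14% = 106,988

106,988 ≤ 153,198, so no add-on is due.

0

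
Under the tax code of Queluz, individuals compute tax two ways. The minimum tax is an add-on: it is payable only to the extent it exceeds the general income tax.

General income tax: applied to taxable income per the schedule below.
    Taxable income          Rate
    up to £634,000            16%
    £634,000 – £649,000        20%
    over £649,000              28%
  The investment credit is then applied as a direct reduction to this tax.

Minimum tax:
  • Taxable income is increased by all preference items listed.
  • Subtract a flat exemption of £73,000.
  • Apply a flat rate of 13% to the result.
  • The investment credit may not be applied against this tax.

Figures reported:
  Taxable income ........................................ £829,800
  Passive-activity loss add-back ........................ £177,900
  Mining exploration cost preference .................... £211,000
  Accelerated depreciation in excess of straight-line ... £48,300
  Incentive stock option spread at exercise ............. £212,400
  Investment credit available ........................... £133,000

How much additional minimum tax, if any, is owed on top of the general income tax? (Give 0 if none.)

£160,768

General income tax:
  £634,000 × 16% = £101,440
  £15,000 × 20% = £3,000
  £180,800 × 28% = £50,624
  → £155,064
  Less investment credit £133,000 → £22,064

Minimum tax:
  Adjusted income: £829,800 + £177,900 + £211,000 + £48,300 + £212,400 = £1,479,400
  Less exemption £73,000 → base £1,406,400
  £1,406,400 × 13% = £182,832

Excess of minimum tax over general income tax: £182,832 − £22,064 = £160,768.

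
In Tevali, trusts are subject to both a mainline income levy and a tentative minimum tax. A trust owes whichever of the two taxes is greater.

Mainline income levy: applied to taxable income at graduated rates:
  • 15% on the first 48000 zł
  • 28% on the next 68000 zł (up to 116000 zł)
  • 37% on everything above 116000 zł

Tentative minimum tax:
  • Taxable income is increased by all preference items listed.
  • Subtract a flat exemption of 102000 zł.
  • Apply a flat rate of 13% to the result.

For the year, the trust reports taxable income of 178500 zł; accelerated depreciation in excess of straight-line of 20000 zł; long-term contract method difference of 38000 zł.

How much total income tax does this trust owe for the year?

Mainline income levy:
  48000 zł × 15% = 7200 zł
  68000 zł × 28% = 19040 zł
  62500 zł × 37% = 23125 zł
  → 49365 zł

Tentative minimum tax:
  Adjusted income: 178500 zł + 20000 zł + 38000 zł = 236500 zł
  Less exemption 102000 zł → base 134500 zł
  134500 zł × 13% = 17485 zł

49365 zł > 17485 zł, so the mainline income levy governs.

49365 zł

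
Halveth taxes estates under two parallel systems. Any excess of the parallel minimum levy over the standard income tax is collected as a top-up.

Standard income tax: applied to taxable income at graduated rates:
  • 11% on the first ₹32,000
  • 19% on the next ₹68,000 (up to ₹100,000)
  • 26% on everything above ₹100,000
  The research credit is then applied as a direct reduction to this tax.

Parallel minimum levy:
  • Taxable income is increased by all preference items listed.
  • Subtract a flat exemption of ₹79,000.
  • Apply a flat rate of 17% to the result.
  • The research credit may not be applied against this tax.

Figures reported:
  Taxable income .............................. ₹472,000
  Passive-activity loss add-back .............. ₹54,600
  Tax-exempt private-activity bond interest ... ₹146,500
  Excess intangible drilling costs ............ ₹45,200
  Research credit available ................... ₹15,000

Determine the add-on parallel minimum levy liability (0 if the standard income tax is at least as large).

₹10,521

Parallel minimum levy:
  Adjusted income: ₹472,000 + ₹54,600 + ₹146,500 + ₹45,200 = ₹718,300
  Less exemption ₹79,000 → base ₹639,300
  ₹639,300 × 17% = ₹108,681

Standard income tax:
  ₹32,000 × 11% = ₹3,520
  ₹68,000 × 19% = ₹12,920
  ₹372,000 × 26% = ₹96,720
  → ₹113,160
  Less research credit ₹15,000 → ₹98,160

Excess of parallel minimum levy over standard income tax: ₹108,681 − ₹98,160 = ₹10,521.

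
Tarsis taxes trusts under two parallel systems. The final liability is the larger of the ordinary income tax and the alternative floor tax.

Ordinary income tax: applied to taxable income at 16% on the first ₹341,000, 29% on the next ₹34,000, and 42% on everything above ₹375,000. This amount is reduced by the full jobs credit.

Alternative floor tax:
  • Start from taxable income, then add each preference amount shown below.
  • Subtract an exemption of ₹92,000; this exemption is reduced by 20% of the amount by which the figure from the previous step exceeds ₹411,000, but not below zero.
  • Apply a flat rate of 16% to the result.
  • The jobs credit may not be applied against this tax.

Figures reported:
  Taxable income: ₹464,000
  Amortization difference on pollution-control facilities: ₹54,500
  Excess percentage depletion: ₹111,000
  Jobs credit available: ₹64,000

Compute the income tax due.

Ordinary income tax:
  ₹341,000 × 16% = ₹54,560
  ₹34,000 × 29% = ₹9,860
  ₹89,000 × 42% = ₹37,380
  → ₹101,800
  Less jobs credit ₹64,000 → ₹37,800

Alternative floor tax:
  Adjusted income: ₹464,000 + ₹54,500 + ₹111,000 = ₹629,500
  Exemption: ₹92,000 − 20% × (₹629,500 − ₹411,000) = ₹92,000 − ₹43,700 = ₹48,300
  Base: ₹629,500 − ₹48,300 = ₹581,200
  ₹581,200 × 16% = ₹92,992

₹92,992 > ₹37,800, so the alternative floor tax is the binding amount.

₹92,992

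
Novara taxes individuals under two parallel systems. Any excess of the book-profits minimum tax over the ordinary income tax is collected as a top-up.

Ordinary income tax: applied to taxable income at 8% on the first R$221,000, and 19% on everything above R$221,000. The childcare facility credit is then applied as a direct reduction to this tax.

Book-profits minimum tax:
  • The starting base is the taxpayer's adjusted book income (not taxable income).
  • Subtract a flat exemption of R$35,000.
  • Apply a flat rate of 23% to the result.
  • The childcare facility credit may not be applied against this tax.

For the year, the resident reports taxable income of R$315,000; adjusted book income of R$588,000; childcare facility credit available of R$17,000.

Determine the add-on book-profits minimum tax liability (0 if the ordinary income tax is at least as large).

Ordinary income tax:
  R$221,000 × 8% = R$17,680
  R$94,000 × 19% = R$17,860
  → R$35,540
  Less childcare facility credit R$17,000 → R$18,540

Book-profits minimum tax:
  Base (adjusted book income): R$588,000
  Less exemption R$35,000 → base R$553,000
  R$553,000 × 23% = R$127,190

Excess of book-profits minimum tax over ordinary income tax: R$127,190 − R$18,540 = R$108,650.

R$108,650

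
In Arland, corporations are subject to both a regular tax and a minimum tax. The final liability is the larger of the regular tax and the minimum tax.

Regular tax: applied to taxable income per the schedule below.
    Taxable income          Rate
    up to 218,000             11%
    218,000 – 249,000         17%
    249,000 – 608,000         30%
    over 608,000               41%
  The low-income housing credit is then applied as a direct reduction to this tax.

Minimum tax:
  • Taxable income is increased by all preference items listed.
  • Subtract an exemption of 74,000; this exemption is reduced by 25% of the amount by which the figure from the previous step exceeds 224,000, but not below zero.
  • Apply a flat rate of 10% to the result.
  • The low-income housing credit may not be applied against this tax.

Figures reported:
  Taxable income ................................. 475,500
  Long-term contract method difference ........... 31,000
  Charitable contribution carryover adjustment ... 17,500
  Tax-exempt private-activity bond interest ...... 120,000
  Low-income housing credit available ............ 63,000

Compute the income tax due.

64,400

Minimum tax:
  Adjusted income: 475,500 + 31,000 + 17,500 + 120,000 = 644,000
  Exemption: 25% × (644,000 − 224,000) = 105,000 ≥ 74,000, so the exemption is fully phased out
  Base: 644,000 − 0 = 644,000
  644,000 × 10% = 64,400

Regular tax:
  218,000 × 11% = 23,980
  31,000 × 17% = 5,270
  226,500 × 30% = 67,950
  → 97,200
  Less low-income housing credit 63,000 → 34,200

64,400 > 34,200, so the minimum tax is the binding amount.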